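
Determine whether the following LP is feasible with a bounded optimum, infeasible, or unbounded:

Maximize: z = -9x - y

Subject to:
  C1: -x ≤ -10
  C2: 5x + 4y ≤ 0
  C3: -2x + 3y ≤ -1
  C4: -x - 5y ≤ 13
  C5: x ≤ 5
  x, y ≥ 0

Infeasible (no feasible solution exists)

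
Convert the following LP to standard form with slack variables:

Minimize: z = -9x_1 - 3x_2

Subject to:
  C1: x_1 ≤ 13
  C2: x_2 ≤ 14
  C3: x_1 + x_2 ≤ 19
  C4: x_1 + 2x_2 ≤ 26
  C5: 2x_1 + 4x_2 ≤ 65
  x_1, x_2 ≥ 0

min z = -9x_1 - 3x_2

s.t.
  x_1 + s1 = 13
  x_2 + s2 = 14
  x_1 + x_2 + s3 = 19
  x_1 + 2x_2 + s4 = 26
  2x_1 + 4x_2 + s5 = 65
  x_1, x_2, s1, s2, s3, s4, s5 ≥ 0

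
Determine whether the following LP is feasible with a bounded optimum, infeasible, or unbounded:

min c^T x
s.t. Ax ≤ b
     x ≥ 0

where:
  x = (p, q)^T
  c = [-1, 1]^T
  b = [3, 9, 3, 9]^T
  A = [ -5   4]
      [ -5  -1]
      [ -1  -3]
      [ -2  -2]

Unbounded (objective can decrease without bound)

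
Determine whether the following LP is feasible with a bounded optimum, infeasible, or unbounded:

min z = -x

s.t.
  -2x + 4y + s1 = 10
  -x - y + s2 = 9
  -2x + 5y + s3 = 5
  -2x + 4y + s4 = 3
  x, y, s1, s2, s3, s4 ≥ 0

Unbounded (objective can decrease without bound)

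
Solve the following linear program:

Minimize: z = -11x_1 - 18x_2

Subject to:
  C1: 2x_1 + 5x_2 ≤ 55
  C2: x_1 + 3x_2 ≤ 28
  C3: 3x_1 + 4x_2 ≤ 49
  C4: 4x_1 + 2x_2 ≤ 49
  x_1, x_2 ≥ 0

Evaluate the objective at each vertex of the feasible region:
  z(0, 0) = 0
  z(12.25, 0) = -134.8
  z(9.8, 4.9) = -196
  z(7, 7) = -203  ←
  z(0, 9.333) = -168
The minimum is at x_1 = 7, x_2 = 7.

x_1 = 7, x_2 = 7, z = -203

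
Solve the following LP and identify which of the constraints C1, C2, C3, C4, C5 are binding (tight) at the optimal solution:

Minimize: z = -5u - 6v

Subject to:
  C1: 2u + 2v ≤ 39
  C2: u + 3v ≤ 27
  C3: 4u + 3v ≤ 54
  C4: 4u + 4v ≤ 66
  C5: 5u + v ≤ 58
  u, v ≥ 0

At u = 9, v = 6, compute slack b - a·x for each constraint:
  C1: 39 − 30 = 9  (slack)
  C2: 27 − 27 = 0  (binding)
  C3: 54 − 54 = 0  (binding)
  C4: 66 − 60 = 6  (slack)
  C5: 58 − 51 = 7  (slack)

Optimal: u = 9, v = 6
Binding: C2, C3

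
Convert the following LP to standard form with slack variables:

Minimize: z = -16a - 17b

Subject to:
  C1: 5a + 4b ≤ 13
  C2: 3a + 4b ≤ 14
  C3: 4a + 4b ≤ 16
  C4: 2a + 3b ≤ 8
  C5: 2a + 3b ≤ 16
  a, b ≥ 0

min z = -16a - 17b

s.t.
  5a + 4b + s1 = 13
  3a + 4b + s2 = 14
  4a + 4b + s3 = 16
  2a + 3b + s4 = 8
  2a + 3b + s5 = 16
  a, b, s1, s2, s3, s4, s5 ≥ 0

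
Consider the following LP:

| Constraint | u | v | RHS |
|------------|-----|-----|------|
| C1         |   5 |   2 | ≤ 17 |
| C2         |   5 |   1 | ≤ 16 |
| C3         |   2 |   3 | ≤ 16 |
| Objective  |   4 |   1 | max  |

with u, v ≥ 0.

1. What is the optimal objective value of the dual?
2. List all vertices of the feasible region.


1. 13
2. (0, 0), (3.2, 0), (3, 1), (1.727, 4.182), (0, 5.333)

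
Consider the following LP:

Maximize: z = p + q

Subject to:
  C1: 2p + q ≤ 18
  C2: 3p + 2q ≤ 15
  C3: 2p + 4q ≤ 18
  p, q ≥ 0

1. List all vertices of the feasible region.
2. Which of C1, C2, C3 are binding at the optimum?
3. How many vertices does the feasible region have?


1. (0, 0), (5, 0), (3, 3), (0, 4.5)
2. C2, C3
3. 4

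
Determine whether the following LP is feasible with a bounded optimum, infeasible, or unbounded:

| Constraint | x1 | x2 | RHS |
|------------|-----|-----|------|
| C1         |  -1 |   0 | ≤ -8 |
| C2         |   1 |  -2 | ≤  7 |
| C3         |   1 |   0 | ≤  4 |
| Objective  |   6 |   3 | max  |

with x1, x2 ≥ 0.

Infeasible (no feasible solution exists)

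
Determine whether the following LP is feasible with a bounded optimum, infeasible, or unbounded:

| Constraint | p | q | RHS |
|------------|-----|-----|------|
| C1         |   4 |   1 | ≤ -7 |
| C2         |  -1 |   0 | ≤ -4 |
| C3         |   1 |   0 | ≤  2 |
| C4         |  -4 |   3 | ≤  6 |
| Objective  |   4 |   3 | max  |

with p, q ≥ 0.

Infeasible (no feasible solution exists)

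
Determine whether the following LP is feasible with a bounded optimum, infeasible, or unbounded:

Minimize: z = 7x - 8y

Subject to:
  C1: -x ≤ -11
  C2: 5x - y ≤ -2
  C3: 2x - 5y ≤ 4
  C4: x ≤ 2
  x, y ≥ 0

Infeasible (no feasible solution exists)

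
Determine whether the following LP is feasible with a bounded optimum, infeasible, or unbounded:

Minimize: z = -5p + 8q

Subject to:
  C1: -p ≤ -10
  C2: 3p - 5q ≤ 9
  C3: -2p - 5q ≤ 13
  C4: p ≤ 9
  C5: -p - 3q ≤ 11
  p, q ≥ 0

Infeasible (no feasible solution exists)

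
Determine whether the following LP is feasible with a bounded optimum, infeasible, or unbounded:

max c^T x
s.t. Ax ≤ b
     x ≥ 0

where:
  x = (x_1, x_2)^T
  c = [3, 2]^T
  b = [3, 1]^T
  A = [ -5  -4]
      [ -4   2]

Unbounded (objective can increase without bound)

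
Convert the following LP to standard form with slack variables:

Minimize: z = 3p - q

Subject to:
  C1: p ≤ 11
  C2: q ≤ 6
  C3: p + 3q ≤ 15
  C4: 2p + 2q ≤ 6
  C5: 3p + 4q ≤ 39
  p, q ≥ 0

min z = 3p - q

s.t.
  p + s1 = 11
  q + s2 = 6
  p + 3q + s3 = 15
  2p + 2q + s4 = 6
  3p + 4q + s5 = 39
  p, q, s1, s2, s3, s4, s5 ≥ 0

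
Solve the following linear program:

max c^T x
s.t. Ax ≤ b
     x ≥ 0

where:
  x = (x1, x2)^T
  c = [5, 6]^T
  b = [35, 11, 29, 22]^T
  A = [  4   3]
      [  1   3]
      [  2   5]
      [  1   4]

Evaluate the objective at each vertex of the feasible region:
  z(0, 0) = 0
  z(8.75, 0) = 43.75
  z(8, 1) = 46  ←
  z(0, 3.667) = 22
The maximum is at x1 = 8, x2 = 1.

x1 = 8, x2 = 1, z = 46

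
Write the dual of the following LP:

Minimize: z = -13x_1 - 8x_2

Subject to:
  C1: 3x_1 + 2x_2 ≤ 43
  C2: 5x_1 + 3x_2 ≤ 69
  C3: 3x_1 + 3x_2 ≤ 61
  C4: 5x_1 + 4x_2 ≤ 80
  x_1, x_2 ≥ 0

Primal min cᵀx s.t. Ax ≤ b, x ≥ 0  →  Dual max −bᵀy s.t. Aᵀy ≥ −c, y ≥ 0.

Maximize: z = -43y1 - 69y2 - 61y3 - 80y4

Subject to:
  3y1 + 5y2 + 3y3 + 5y4 ≥ 13
  2y1 + 3y2 + 3y3 + 4y4 ≥ 8
  y1, y2, y3, y4 ≥ 0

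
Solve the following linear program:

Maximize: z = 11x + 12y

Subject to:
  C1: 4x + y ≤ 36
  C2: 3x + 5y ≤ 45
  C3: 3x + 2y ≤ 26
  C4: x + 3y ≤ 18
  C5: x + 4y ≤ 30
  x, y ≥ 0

Evaluate the objective at each vertex of the feasible region:
  z(0, 0) = 0
  z(8.667, 0) = 95.33
  z(6, 4) = 114  ←
  z(0, 6) = 72
The maximum is at x = 6, y = 4.

x = 6, y = 4, z = 114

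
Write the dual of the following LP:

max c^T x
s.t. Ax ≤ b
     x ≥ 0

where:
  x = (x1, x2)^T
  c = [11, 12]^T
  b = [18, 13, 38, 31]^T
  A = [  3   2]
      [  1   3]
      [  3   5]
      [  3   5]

Primal max cᵀx s.t. Ax ≤ b, x ≥ 0  →  Dual min bᵀy s.t. Aᵀy ≥ c, y ≥ 0.

Minimize: z = 18y1 + 13y2 + 38y3 + 31y4

Subject to:
  3y1 + y2 + 3y3 + 3y4 ≥ 11
  2y1 + 3y2 + 5y3 + 5y4 ≥ 12
  y1, y2, y3, y4 ≥ 0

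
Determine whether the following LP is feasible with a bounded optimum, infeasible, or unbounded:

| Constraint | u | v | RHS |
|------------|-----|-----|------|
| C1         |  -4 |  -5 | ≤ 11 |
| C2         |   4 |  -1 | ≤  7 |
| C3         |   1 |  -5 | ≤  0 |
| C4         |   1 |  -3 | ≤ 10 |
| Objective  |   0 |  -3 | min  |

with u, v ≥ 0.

Unbounded (objective can decrease without bound)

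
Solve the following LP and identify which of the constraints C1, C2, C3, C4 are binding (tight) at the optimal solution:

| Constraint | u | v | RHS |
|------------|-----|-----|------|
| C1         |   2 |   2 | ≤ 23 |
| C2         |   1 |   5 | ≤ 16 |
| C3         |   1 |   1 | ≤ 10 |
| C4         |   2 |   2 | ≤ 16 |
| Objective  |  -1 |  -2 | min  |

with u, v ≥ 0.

At u = 6, v = 2, compute slack b - a·x for each constraint:
  C1: 23 − 16 = 7  (slack)
  C2: 16 − 16 = 0  (binding)
  C3: 10 − 8 = 2  (slack)
  C4: 16 − 16 = 0  (binding)

Optimal: u = 6, v = 2
Binding: C2, C4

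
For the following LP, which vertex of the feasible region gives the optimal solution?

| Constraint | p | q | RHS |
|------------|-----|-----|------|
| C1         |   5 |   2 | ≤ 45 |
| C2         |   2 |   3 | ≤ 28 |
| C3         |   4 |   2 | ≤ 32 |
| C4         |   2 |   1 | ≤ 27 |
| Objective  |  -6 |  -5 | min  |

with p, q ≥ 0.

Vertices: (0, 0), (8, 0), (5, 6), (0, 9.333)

Evaluate the objective at each vertex of the feasible region:
  z(0, 0) = 0
  z(8, 0) = -48
  z(5, 6) = -60  ←
  z(0, 9.333) = -46.67
The minimum is at p = 5, q = 6.

(5, 6)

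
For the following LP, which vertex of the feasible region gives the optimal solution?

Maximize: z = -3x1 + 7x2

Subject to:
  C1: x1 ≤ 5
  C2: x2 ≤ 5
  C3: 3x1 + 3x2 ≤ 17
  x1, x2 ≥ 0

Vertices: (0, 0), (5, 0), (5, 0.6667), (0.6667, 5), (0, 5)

Evaluate the objective at each vertex of the feasible region:
  z(0, 0) = 0
  z(5, 0) = -15
  z(5, 0.6667) = -10.33
  z(0.6667, 5) = 33
  z(0, 5) = 35  ←
The maximum is at x1 = 0, x2 = 5.

(0, 5)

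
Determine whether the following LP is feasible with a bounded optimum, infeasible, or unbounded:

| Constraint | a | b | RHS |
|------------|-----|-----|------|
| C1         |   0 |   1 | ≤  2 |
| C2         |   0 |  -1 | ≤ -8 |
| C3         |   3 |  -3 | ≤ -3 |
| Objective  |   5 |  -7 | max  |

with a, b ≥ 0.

Infeasible (no feasible solution exists)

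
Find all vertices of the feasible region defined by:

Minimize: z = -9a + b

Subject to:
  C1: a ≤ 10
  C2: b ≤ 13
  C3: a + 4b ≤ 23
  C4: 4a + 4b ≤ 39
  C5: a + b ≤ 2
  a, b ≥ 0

(0, 0), (2, 0), (0, 2)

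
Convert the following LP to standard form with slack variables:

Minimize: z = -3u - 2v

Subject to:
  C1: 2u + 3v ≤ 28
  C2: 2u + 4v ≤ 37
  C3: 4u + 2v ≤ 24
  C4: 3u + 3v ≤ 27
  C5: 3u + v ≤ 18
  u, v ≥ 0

min z = -3u - 2v

s.t.
  2u + 3v + s1 = 28
  2u + 4v + s2 = 37
  4u + 2v + s3 = 24
  3u + 3v + s4 = 27
  3u + v + s5 = 18
  u, v, s1, s2, s3, s4, s5 ≥ 0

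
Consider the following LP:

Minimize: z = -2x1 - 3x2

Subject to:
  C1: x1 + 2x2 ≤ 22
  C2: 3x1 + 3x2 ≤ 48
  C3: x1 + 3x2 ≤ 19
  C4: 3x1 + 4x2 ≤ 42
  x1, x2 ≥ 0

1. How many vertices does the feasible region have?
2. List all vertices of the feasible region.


1. 4
2. (0, 0), (14, 0), (10, 3), (0, 6.333)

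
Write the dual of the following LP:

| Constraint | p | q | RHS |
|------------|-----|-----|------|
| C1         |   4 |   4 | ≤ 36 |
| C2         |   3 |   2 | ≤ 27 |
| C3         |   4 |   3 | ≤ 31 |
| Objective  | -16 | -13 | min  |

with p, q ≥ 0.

Primal min cᵀx s.t. Ax ≤ b, x ≥ 0  →  Dual max −bᵀy s.t. Aᵀy ≥ −c, y ≥ 0.

Maximize: z = -36y1 - 27y2 - 31y3

Subject to:
  4y1 + 3y2 + 4y3 ≥ 16
  4y1 + 2y2 + 3y3 ≥ 13
  y1, y2, y3 ≥ 0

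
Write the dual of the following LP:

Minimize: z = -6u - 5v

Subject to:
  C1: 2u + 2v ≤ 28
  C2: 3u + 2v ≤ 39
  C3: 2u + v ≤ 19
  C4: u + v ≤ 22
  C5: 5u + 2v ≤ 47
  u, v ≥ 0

Primal min cᵀx s.t. Ax ≤ b, x ≥ 0  →  Dual max −bᵀy s.t. Aᵀy ≥ −c, y ≥ 0.

Maximize: z = -28y1 - 39y2 - 19y3 - 22y4 - 47y5

Subject to:
  2y1 + 3y2 + 2y3 + y4 + 5y5 ≥ 6
  2y1 + 2y2 + y3 + y4 + 2y5 ≥ 5
  y1, y2, y3, y4, y5 ≥ 0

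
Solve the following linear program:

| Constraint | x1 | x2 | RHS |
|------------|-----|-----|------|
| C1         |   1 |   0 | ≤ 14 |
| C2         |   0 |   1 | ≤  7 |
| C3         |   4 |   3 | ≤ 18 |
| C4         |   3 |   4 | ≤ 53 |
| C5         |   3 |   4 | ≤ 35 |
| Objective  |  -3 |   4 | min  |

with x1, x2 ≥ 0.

Evaluate the objective at each vertex of the feasible region:
  z(0, 0) = 0
  z(4.5, 0) = -13.5  ←
  z(0, 6) = 24
The minimum is at x1 = 4.5, x2 = 0.

x1 = 4.5, x2 = 0, z = -13.5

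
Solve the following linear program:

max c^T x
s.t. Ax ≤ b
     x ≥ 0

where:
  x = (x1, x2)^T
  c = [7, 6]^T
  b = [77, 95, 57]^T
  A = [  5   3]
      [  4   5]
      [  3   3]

Evaluate the objective at each vertex of the feasible region:
  z(0, 0) = 0
  z(15.4, 0) = 107.8
  z(10, 9) = 124  ←
  z(0, 19) = 114
The maximum is at x1 = 10, x2 = 9.

x1 = 10, x2 = 9, z = 124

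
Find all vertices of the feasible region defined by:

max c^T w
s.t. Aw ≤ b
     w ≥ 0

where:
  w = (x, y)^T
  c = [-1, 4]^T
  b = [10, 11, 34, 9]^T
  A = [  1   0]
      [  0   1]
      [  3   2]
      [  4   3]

(0, 0), (2.25, 0), (0, 3)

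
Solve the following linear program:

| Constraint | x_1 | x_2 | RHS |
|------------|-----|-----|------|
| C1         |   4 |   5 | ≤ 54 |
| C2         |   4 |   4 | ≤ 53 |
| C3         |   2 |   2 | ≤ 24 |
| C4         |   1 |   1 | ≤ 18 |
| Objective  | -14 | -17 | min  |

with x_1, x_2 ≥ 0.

Evaluate the objective at each vertex of the feasible region:
  z(0, 0) = 0
  z(12, 0) = -168
  z(6, 6) = -186  ←
  z(0, 10.8) = -183.6
The minimum is at x_1 = 6, x_2 = 6.

x_1 = 6, x_2 = 6, z = -186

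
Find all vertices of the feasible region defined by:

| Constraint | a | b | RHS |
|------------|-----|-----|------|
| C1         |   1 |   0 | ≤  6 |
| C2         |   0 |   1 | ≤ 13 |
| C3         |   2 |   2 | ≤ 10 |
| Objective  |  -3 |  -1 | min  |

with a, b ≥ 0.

(0, 0), (5, 0), (0, 5)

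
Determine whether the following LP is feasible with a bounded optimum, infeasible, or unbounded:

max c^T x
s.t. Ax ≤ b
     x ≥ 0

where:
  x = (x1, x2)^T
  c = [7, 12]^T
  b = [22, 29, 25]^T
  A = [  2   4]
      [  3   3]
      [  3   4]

Feasible with a bounded optimal solution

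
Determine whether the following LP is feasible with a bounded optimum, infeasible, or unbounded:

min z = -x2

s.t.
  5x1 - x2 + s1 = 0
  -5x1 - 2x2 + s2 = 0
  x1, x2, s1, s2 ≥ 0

Unbounded (objective can decrease without bound)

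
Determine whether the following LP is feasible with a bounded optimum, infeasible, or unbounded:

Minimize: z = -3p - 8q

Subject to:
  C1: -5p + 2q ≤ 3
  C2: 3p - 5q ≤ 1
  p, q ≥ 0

Unbounded (objective can decrease without bound)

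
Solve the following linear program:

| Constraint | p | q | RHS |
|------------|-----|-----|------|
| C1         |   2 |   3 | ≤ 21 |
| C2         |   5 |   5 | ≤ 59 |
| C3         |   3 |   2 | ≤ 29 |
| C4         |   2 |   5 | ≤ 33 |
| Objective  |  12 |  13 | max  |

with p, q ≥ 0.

Evaluate the objective at each vertex of the feasible region:
  z(0, 0) = 0
  z(9.667, 0) = 116
  z(9, 1) = 121  ←
  z(1.5, 6) = 96
  z(0, 6.6) = 85.8
The maximum is at p = 9, q = 1.

p = 9, q = 1, z = 121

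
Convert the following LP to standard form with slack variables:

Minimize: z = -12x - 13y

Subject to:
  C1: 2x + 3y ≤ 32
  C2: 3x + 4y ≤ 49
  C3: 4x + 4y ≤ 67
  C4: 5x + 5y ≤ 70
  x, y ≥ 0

min z = -12x - 13y

s.t.
  2x + 3y + s1 = 32
  3x + 4y + s2 = 49
  4x + 4y + s3 = 67
  5x + 5y + s4 = 70
  x, y, s1, s2, s3, s4 ≥ 0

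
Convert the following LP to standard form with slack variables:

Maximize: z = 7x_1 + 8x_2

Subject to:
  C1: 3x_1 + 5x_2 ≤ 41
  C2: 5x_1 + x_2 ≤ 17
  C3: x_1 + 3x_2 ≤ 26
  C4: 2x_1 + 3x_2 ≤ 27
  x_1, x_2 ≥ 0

max z = 7x_1 + 8x_2

s.t.
  3x_1 + 5x_2 + s1 = 41
  5x_1 + x_2 + s2 = 17
  x_1 + 3x_2 + s3 = 26
  2x_1 + 3x_2 + s4 = 27
  x_1, x_2, s1, s2, s3, s4 ≥ 0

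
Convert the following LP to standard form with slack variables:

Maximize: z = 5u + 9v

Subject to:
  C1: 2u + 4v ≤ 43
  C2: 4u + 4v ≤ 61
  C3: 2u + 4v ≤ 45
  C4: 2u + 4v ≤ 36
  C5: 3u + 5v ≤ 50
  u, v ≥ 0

max z = 5u + 9v

s.t.
  2u + 4v + s1 = 43
  4u + 4v + s2 = 61
  2u + 4v + s3 = 45
  2u + 4v + s4 = 36
  3u + 5v + s5 = 50
  u, v, s1, s2, s3, s4, s5 ≥ 0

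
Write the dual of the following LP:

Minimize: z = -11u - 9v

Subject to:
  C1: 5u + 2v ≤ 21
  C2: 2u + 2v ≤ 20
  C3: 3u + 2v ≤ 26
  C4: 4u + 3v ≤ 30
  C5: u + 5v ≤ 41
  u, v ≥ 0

Primal min cᵀx s.t. Ax ≤ b, x ≥ 0  →  Dual max −bᵀy s.t. Aᵀy ≥ −c, y ≥ 0.

Maximize: z = -21y1 - 20y2 - 26y3 - 30y4 - 41y5

Subject to:
  5y1 + 2y2 + 3y3 + 4y4 + y5 ≥ 11
  2y1 + 2y2 + 2y3 + 3y4 + 5y5 ≥ 9
  y1, y2, y3, y4, y5 ≥ 0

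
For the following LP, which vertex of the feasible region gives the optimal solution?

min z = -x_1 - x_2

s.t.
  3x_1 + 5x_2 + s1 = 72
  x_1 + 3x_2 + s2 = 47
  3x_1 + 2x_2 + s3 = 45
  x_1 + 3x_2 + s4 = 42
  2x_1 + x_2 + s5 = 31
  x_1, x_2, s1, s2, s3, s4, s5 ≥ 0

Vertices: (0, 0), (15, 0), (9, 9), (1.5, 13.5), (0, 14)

Evaluate the objective at each vertex of the feasible region:
  z(0, 0) = 0
  z(15, 0) = -15
  z(9, 9) = -18  ←
  z(1.5, 13.5) = -15
  z(0, 14) = -14
The minimum is at x_1 = 9, x_2 = 9.

(9, 9)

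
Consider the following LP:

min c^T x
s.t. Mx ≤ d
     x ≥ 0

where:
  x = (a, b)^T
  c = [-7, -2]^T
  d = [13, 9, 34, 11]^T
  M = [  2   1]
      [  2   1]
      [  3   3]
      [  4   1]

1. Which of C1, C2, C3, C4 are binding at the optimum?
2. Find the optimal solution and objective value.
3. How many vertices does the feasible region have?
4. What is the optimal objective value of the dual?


1. C2, C4
2. a = 1, b = 7, z = -21
3. 4
4. -21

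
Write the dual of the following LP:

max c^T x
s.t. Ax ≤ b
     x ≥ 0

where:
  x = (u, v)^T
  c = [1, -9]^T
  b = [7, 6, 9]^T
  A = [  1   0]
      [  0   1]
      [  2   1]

Primal max cᵀx s.t. Ax ≤ b, x ≥ 0  →  Dual min bᵀy s.t. Aᵀy ≥ c, y ≥ 0.

Minimize: z = 7y1 + 6y2 + 9y3

Subject to:
  y1 + 2y3 ≥ 1
  y2 + y3 ≥ -9
  y1, y2, y3 ≥ 0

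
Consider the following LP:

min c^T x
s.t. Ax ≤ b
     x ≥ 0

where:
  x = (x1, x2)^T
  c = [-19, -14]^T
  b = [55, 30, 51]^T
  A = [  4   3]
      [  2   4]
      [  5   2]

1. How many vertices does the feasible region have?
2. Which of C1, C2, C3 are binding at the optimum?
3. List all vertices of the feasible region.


1. 4
2. C2, C3
3. (0, 0), (10.2, 0), (9, 3), (0, 7.5)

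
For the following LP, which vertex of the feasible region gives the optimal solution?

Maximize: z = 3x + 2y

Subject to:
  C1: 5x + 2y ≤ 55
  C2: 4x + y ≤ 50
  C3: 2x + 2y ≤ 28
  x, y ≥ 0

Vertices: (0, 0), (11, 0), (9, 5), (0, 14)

Evaluate the objective at each vertex of the feasible region:
  z(0, 0) = 0
  z(11, 0) = 33
  z(9, 5) = 37  ←
  z(0, 14) = 28
The maximum is at x = 9, y = 5.

(9, 5)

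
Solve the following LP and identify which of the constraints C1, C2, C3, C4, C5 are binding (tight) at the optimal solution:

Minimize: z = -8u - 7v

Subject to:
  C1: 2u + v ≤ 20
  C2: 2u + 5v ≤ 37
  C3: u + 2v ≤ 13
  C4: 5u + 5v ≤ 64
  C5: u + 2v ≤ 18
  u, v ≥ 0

At u = 9, v = 2, compute slack b - a·x for each constraint:
  C1: 20 − 20 = 0  (binding)
  C2: 37 − 28 = 9  (slack)
  C3: 13 − 13 = 0  (binding)
  C4: 64 − 55 = 9  (slack)
  C5: 18 − 13 = 5  (slack)

Optimal: u = 9, v = 2
Binding: C1, C3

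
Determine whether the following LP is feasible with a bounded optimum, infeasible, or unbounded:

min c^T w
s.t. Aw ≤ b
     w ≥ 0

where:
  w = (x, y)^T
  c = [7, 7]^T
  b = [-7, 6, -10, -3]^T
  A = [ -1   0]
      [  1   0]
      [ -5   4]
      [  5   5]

Infeasible (no feasible solution exists)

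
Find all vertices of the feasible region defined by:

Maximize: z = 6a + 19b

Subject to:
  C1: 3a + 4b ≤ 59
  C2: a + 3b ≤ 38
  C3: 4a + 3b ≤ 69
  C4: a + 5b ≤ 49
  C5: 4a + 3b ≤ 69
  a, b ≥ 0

(0, 0), (17.25, 0), (14.14, 4.143), (9, 8), (0, 9.8)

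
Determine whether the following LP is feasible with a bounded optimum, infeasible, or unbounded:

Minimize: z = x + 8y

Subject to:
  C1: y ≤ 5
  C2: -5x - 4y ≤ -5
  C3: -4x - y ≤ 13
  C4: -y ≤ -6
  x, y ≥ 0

Infeasible (no feasible solution exists)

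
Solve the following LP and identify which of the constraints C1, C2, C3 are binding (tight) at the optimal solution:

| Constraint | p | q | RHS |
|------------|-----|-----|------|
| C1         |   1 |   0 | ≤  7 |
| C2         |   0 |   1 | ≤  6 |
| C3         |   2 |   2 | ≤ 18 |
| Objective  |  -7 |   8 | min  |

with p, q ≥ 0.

At p = 7, q = 0, compute slack b - a·x for each constraint:
  C1: 7 − 7 = 0  (binding)
  C2: 6 − 0 = 6  (slack)
  C3: 18 − 14 = 4  (slack)

Optimal: p = 7, q = 0
Binding: C1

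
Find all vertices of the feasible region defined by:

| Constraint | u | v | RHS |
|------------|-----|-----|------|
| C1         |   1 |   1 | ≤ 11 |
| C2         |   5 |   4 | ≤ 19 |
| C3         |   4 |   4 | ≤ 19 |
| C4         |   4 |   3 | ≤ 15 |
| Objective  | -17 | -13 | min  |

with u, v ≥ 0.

(0, 0), (3.75, 0), (3, 1), (0, 4.75)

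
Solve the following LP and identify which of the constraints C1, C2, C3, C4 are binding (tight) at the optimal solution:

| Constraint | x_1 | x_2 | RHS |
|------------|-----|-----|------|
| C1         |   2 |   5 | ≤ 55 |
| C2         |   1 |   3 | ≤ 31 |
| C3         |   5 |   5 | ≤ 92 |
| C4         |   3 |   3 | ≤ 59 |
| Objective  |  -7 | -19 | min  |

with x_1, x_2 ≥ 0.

At x_1 = 10, x_2 = 7, compute slack b - a·x for each constraint:
  C1: 55 − 55 = 0  (binding)
  C2: 31 − 31 = 0  (binding)
  C3: 92 − 85 = 7  (slack)
  C4: 59 − 51 = 8  (slack)

Optimal: x_1 = 10, x_2 = 7
Binding: C1, C2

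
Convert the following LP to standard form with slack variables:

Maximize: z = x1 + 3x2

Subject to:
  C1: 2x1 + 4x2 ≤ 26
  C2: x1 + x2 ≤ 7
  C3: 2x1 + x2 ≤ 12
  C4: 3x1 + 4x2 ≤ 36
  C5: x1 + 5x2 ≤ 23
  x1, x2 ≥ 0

max z = x1 + 3x2

s.t.
  2x1 + 4x2 + s1 = 26
  x1 + x2 + s2 = 7
  2x1 + x2 + s3 = 12
  3x1 + 4x2 + s4 = 36
  x1 + 5x2 + s5 = 23
  x1, x2, s1, s2, s3, s4, s5 ≥ 0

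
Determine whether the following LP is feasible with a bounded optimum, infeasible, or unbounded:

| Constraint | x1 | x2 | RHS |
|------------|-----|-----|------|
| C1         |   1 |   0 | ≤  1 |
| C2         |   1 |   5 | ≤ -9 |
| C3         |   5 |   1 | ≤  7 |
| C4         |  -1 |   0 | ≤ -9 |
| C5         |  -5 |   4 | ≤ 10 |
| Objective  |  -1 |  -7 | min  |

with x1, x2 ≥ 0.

Infeasible (no feasible solution exists)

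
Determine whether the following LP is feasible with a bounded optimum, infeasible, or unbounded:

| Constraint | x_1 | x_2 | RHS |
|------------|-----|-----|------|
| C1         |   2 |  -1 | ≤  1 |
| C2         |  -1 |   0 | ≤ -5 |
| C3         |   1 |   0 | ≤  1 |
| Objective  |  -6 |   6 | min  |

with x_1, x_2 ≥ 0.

Infeasible (no feasible solution exists)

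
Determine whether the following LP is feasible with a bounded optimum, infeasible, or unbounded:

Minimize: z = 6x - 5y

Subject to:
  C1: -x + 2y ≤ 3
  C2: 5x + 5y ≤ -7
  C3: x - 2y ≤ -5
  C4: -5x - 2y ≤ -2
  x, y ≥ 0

Infeasible (no feasible solution exists)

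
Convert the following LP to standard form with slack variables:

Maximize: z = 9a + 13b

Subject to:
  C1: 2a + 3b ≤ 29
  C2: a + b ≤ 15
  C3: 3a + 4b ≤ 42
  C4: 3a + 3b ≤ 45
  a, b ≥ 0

max z = 9a + 13b

s.t.
  2a + 3b + s1 = 29
  a + b + s2 = 15
  3a + 4b + s3 = 42
  3a + 3b + s4 = 45
  a, b, s1, s2, s3, s4 ≥ 0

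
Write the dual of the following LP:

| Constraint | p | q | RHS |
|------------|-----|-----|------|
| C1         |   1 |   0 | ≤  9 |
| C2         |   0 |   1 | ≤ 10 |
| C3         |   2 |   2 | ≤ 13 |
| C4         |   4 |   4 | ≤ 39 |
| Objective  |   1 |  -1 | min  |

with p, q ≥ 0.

Primal min cᵀx s.t. Ax ≤ b, x ≥ 0  →  Dual max −bᵀy s.t. Aᵀy ≥ −c, y ≥ 0.

Maximize: z = -9y1 - 10y2 - 13y3 - 39y4

Subject to:
  y1 + 2y3 + 4y4 ≥ -1
  y2 + 2y3 + 4y4 ≥ 1
  y1, y2, y3, y4 ≥ 0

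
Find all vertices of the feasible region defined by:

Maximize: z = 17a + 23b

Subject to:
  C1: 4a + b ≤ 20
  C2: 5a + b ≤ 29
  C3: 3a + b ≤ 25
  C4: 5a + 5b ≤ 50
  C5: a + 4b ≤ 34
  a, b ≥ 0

(0, 0), (5, 0), (3.333, 6.667), (2, 8), (0, 8.5)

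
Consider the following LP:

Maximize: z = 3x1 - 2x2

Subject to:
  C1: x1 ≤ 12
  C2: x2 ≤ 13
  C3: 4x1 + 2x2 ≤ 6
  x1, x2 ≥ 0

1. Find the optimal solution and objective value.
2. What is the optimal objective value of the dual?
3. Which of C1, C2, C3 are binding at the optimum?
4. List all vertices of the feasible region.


1. x1 = 1.5, x2 = 0, z = 4.5
2. 4.5
3. C3
4. (0, 0), (1.5, 0), (0, 3)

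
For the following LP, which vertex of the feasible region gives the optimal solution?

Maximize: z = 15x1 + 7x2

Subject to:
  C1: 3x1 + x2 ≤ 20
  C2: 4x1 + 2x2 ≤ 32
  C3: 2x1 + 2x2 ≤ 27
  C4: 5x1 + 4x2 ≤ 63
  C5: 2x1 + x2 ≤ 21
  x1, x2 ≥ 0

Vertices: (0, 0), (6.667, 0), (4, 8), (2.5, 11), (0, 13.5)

Evaluate the objective at each vertex of the feasible region:
  z(0, 0) = 0
  z(6.667, 0) = 100
  z(4, 8) = 116  ←
  z(2.5, 11) = 114.5
  z(0, 13.5) = 94.5
The maximum is at x1 = 4, x2 = 8.

(4, 8)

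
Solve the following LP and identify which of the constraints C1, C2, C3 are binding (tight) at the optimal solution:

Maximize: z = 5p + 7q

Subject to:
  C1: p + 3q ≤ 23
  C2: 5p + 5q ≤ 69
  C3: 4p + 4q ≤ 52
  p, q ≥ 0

At p = 8, q = 5, compute slack b - a·x for each constraint:
  C1: 23 − 23 = 0  (binding)
  C2: 69 − 65 = 4  (slack)
  C3: 52 − 52 = 0  (binding)

Optimal: p = 8, q = 5
Binding: C1, C3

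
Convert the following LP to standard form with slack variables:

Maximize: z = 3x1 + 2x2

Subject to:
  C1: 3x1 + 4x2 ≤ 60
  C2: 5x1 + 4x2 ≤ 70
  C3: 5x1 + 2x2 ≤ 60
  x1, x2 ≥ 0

max z = 3x1 + 2x2

s.t.
  3x1 + 4x2 + s1 = 60
  5x1 + 4x2 + s2 = 70
  5x1 + 2x2 + s3 = 60
  x1, x2, s1, s2, s3 ≥ 0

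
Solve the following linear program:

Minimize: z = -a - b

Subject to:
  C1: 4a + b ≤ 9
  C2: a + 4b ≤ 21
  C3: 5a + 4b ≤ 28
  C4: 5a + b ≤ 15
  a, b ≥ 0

Evaluate the objective at each vertex of the feasible region:
  z(0, 0) = 0
  z(2.25, 0) = -2.25
  z(1, 5) = -6  ←
  z(0, 5.25) = -5.25
The minimum is at a = 1, b = 5.

a = 1, b = 5, z = -6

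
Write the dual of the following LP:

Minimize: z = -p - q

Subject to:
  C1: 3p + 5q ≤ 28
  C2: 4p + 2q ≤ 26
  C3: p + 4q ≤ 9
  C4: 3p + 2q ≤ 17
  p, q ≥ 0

Primal min cᵀx s.t. Ax ≤ b, x ≥ 0  →  Dual max −bᵀy s.t. Aᵀy ≥ −c, y ≥ 0.

Maximize: z = -28y1 - 26y2 - 9y3 - 17y4

Subject to:
  3y1 + 4y2 + y3 + 3y4 ≥ 1
  5y1 + 2y2 + 4y3 + 2y4 ≥ 1
  y1, y2, y3, y4 ≥ 0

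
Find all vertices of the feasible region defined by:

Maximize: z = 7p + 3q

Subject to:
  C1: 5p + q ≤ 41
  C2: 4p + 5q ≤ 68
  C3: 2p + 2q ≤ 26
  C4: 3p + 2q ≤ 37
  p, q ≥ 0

(0, 0), (8.2, 0), (7, 6), (0, 13)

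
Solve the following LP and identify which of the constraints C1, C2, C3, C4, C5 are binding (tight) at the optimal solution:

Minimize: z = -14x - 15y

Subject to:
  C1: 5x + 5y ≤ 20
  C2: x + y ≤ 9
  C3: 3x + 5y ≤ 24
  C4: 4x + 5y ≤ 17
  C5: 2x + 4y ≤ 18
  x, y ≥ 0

At x = 3, y = 1, compute slack b - a·x for each constraint:
  C1: 20 − 20 = 0  (binding)
  C2: 9 − 4 = 5  (slack)
  C3: 24 − 14 = 10  (slack)
  C4: 17 − 17 = 0  (binding)
  C5: 18 − 10 = 8  (slack)

Optimal: x = 3, y = 1
Binding: C1, C4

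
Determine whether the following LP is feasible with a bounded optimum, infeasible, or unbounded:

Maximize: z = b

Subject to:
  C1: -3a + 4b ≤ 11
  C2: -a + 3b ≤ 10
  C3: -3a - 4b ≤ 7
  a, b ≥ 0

Unbounded (objective can increase without bound)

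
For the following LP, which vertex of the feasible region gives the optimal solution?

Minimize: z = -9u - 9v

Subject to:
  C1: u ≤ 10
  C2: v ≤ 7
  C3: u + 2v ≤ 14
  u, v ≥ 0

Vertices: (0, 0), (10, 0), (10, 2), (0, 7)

Evaluate the objective at each vertex of the feasible region:
  z(0, 0) = 0
  z(10, 0) = -90
  z(10, 2) = -108  ←
  z(0, 7) = -63
The minimum is at u = 10, v = 2.

(10, 2)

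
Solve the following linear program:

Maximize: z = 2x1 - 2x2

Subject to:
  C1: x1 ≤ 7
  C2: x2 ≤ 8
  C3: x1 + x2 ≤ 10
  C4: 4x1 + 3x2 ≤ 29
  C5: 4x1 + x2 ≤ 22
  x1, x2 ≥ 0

Evaluate the objective at each vertex of the feasible region:
  z(0, 0) = 0
  z(5.5, 0) = 11  ←
  z(4.625, 3.5) = 2.25
  z(1.25, 8) = -13.5
  z(0, 8) = -16
The maximum is at x1 = 5.5, x2 = 0.

x1 = 5.5, x2 = 0, z = 11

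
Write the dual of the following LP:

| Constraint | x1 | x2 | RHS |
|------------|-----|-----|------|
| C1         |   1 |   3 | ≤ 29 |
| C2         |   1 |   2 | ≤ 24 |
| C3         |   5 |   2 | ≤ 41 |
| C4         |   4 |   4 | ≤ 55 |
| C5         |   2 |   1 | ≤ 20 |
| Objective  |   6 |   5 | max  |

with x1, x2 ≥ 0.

Primal max cᵀx s.t. Ax ≤ b, x ≥ 0  →  Dual min bᵀy s.t. Aᵀy ≥ c, y ≥ 0.

Minimize: z = 29y1 + 24y2 + 41y3 + 55y4 + 20y5

Subject to:
  y1 + y2 + 5y3 + 4y4 + 2y5 ≥ 6
  3y1 + 2y2 + 2y3 + 4y4 + y5 ≥ 5
  y1, y2, y3, y4, y5 ≥ 0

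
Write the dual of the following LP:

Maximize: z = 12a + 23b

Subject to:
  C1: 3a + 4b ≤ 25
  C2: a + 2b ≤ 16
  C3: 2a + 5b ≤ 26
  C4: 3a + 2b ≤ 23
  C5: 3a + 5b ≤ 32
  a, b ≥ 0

Primal max cᵀx s.t. Ax ≤ b, x ≥ 0  →  Dual min bᵀy s.t. Aᵀy ≥ c, y ≥ 0.

Minimize: z = 25y1 + 16y2 + 26y3 + 23y4 + 32y5

Subject to:
  3y1 + y2 + 2y3 + 3y4 + 3y5 ≥ 12
  4y1 + 2y2 + 5y3 + 2y4 + 5y5 ≥ 23
  y1, y2, y3, y4, y5 ≥ 0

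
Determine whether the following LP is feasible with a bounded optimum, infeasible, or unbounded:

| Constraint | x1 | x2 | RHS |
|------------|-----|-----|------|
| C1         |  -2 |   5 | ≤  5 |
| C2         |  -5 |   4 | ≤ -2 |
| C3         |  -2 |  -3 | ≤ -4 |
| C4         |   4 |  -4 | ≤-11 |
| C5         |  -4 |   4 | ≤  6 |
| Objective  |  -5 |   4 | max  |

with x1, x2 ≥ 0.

Infeasible (no feasible solution exists)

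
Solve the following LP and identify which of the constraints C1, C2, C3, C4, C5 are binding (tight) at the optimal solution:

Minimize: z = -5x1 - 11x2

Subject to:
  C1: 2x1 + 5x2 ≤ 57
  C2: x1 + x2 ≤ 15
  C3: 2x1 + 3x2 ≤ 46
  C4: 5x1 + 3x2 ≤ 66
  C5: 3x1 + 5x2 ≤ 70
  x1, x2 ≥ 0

At x1 = 6, x2 = 9, compute slack b - a·x for each constraint:
  C1: 57 − 57 = 0  (binding)
  C2: 15 − 15 = 0  (binding)
  C3: 46 − 39 = 7  (slack)
  C4: 66 − 57 = 9  (slack)
  C5: 70 − 63 = 7  (slack)

Optimal: x1 = 6, x2 = 9
Binding: C1, C2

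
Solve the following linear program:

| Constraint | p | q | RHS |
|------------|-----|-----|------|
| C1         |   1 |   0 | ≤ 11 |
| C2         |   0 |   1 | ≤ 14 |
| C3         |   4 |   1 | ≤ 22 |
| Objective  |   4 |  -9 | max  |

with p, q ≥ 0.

Evaluate the objective at each vertex of the feasible region:
  z(0, 0) = 0
  z(5.5, 0) = 22  ←
  z(2, 14) = -118
  z(0, 14) = -126
The maximum is at p = 5.5, q = 0.

p = 5.5, q = 0, z = 22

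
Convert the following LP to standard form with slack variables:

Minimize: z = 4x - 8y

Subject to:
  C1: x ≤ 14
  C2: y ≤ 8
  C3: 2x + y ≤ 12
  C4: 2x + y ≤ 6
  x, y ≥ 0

min z = 4x - 8y

s.t.
  x + s1 = 14
  y + s2 = 8
  2x + y + s3 = 12
  2x + y + s4 = 6
  x, y, s1, s2, s3, s4 ≥ 0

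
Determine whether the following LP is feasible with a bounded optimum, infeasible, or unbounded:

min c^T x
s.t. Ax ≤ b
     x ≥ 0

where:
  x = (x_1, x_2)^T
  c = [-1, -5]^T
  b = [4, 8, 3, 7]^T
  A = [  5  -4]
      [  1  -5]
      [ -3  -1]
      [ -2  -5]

Unbounded (objective can decrease without bound)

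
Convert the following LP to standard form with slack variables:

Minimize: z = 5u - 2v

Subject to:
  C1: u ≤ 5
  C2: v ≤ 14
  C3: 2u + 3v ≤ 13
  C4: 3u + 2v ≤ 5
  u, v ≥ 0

min z = 5u - 2v

s.t.
  u + s1 = 5
  v + s2 = 14
  2u + 3v + s3 = 13
  3u + 2v + s4 = 5
  u, v, s1, s2, s3, s4 ≥ 0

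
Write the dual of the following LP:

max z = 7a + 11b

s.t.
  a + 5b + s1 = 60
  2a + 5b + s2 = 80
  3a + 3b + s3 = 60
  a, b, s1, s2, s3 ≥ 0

Primal max cᵀx s.t. Ax ≤ b, x ≥ 0  →  Dual min bᵀy s.t. Aᵀy ≥ c, y ≥ 0.

Minimize: z = 60y1 + 80y2 + 60y3

Subject to:
  y1 + 2y2 + 3y3 ≥ 7
  5y1 + 5y2 + 3y3 ≥ 11
  y1, y2, y3 ≥ 0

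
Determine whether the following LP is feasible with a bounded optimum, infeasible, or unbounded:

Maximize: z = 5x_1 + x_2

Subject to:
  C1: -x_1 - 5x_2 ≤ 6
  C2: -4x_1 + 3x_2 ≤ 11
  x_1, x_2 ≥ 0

Unbounded (objective can increase without bound)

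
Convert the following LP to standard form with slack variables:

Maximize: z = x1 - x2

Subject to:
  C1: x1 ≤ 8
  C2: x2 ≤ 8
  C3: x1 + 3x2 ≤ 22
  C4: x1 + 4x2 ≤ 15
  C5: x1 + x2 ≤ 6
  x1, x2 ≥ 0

max z = x1 - x2

s.t.
  x1 + s1 = 8
  x2 + s2 = 8
  x1 + 3x2 + s3 = 22
  x1 + 4x2 + s4 = 15
  x1 + x2 + s5 = 6
  x1, x2, s1, s2, s3, s4, s5 ≥ 0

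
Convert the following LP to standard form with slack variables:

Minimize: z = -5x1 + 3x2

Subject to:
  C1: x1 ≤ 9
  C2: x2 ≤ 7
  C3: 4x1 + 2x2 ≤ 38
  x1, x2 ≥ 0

min z = -5x1 + 3x2

s.t.
  x1 + s1 = 9
  x2 + s2 = 7
  4x1 + 2x2 + s3 = 38
  x1, x2, s1, s2, s3 ≥ 0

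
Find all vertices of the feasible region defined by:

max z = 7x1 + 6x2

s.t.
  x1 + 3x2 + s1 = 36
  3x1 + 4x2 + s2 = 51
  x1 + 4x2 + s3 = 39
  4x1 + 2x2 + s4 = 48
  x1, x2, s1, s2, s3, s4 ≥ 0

(0, 0), (12, 0), (9, 6), (6, 8.25), (0, 9.75)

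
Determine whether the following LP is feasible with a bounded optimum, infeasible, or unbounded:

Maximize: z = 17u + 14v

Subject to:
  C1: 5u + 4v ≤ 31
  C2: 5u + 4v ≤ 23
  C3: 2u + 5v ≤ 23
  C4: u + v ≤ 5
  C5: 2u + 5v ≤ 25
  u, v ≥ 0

Feasible with a bounded optimal solution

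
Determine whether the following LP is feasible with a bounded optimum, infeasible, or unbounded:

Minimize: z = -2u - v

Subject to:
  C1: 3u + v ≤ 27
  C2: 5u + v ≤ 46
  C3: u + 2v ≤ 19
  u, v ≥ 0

Feasible with a bounded optimal solution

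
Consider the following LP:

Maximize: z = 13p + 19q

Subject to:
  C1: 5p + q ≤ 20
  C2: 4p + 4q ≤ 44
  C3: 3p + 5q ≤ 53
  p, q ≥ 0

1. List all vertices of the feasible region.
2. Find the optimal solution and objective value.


1. (0, 0), (4, 0), (2.25, 8.75), (1, 10), (0, 10.6)
2. p = 1, q = 10, z = 203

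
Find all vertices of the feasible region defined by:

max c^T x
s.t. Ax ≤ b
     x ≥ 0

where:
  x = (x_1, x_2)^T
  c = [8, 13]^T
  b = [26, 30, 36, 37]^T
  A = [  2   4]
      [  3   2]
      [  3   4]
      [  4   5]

(0, 0), (9.25, 0), (3, 5), (0, 6.5)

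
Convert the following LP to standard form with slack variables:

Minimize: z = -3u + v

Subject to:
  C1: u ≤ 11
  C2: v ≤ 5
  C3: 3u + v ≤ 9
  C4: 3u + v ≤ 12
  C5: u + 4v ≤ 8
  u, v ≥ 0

min z = -3u + v

s.t.
  u + s1 = 11
  v + s2 = 5
  3u + v + s3 = 9
  3u + v + s4 = 12
  u + 4v + s5 = 8
  u, v, s1, s2, s3, s4, s5 ≥ 0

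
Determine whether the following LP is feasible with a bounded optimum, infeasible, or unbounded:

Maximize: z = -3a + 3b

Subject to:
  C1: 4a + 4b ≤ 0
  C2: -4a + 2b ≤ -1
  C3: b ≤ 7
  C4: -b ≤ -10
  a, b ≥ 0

Infeasible (no feasible solution exists)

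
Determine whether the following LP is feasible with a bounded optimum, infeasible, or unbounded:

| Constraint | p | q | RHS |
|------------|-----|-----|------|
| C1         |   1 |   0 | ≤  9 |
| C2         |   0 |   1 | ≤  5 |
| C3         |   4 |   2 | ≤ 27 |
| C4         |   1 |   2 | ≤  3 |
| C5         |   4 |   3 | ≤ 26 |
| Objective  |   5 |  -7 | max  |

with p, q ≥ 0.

Feasible with a bounded optimal solution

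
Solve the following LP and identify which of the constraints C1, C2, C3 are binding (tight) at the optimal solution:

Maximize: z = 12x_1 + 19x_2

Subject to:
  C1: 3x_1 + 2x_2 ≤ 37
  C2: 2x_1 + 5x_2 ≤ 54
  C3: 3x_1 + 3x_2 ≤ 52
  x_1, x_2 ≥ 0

At x_1 = 7, x_2 = 8, compute slack b - a·x for each constraint:
  C1: 37 − 37 = 0  (binding)
  C2: 54 − 54 = 0  (binding)
  C3: 52 − 45 = 7  (slack)

Optimal: x_1 = 7, x_2 = 8
Binding: C1, C2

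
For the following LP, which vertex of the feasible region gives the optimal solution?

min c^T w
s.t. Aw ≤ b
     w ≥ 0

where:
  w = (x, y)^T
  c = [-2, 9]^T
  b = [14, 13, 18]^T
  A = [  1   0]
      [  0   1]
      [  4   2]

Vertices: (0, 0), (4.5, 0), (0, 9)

Evaluate the objective at each vertex of the feasible region:
  z(0, 0) = 0
  z(4.5, 0) = -9  ←
  z(0, 9) = 81
The minimum is at x = 4.5, y = 0.

(4.5, 0)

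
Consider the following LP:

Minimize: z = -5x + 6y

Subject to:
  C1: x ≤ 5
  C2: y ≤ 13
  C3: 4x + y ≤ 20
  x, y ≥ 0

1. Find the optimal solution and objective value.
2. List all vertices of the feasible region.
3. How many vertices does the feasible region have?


1. x = 5, y = 0, z = -25
2. (0, 0), (5, 0), (1.75, 13), (0, 13)
3. 4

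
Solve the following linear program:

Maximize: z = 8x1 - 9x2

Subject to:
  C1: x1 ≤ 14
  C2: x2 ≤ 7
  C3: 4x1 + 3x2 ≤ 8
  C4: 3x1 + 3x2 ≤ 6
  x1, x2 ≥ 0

Evaluate the objective at each vertex of the feasible region:
  z(0, 0) = 0
  z(2, 0) = 16  ←
  z(0, 2) = -18
The maximum is at x1 = 2, x2 = 0.

x1 = 2, x2 = 0, z = 16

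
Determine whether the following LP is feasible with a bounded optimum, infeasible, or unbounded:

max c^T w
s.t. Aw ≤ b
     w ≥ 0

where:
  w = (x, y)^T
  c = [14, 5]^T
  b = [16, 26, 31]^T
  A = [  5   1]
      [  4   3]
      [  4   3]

Feasible with a bounded optimal solution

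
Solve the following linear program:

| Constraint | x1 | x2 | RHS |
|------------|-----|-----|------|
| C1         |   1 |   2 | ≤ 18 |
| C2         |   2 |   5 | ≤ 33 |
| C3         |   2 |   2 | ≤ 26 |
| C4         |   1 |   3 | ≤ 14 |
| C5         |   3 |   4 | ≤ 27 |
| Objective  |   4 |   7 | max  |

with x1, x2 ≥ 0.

Evaluate the objective at each vertex of the feasible region:
  z(0, 0) = 0
  z(9, 0) = 36
  z(5, 3) = 41  ←
  z(0, 4.667) = 32.67
The maximum is at x1 = 5, x2 = 3.

x1 = 5, x2 = 3, z = 41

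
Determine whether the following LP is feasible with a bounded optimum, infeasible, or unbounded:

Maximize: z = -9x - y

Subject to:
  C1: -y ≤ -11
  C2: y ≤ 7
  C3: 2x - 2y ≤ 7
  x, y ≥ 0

Infeasible (no feasible solution exists)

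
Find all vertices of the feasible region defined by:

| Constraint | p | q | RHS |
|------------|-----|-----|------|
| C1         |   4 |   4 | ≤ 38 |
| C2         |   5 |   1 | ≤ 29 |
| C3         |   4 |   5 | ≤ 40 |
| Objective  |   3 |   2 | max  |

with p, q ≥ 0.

(0, 0), (5.8, 0), (5, 4), (0, 8)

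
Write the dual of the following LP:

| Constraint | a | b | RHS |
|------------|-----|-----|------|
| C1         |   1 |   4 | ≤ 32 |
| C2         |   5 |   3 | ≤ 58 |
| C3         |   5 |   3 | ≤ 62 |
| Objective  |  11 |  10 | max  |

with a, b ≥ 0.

Primal max cᵀx s.t. Ax ≤ b, x ≥ 0  →  Dual min bᵀy s.t. Aᵀy ≥ c, y ≥ 0.

Minimize: z = 32y1 + 58y2 + 62y3

Subject to:
  y1 + 5y2 + 5y3 ≥ 11
  4y1 + 3y2 + 3y3 ≥ 10
  y1, y2, y3 ≥ 0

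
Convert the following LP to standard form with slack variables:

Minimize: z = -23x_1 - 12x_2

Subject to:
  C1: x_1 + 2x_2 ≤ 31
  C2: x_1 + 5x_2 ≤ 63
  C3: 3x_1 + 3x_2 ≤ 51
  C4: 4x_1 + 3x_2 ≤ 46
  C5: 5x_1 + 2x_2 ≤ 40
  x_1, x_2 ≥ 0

min z = -23x_1 - 12x_2

s.t.
  x_1 + 2x_2 + s1 = 31
  x_1 + 5x_2 + s2 = 63
  3x_1 + 3x_2 + s3 = 51
  4x_1 + 3x_2 + s4 = 46
  5x_1 + 2x_2 + s5 = 40
  x_1, x_2, s1, s2, s3, s4, s5 ≥ 0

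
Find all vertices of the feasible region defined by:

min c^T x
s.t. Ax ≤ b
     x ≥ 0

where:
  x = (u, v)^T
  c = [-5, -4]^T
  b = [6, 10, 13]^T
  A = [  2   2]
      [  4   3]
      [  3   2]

(0, 0), (2.5, 0), (1, 2), (0, 3)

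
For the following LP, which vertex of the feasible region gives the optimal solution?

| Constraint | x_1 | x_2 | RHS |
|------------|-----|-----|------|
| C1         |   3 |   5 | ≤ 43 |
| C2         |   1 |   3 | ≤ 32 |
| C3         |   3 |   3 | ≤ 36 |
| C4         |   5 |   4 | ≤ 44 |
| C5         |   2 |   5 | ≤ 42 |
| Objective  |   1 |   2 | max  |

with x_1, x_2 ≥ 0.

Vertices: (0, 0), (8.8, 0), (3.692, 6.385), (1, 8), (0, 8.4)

Evaluate the objective at each vertex of the feasible region:
  z(0, 0) = 0
  z(8.8, 0) = 8.8
  z(3.692, 6.385) = 16.46
  z(1, 8) = 17  ←
  z(0, 8.4) = 16.8
The maximum is at x_1 = 1, x_2 = 8.

(1, 8)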